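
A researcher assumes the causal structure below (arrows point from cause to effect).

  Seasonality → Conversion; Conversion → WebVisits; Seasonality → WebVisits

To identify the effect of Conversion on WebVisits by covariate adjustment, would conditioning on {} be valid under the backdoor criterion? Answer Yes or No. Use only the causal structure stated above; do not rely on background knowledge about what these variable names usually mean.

No

Backdoor paths from Conversion to WebVisits (paths whose first edge points into Conversion):
  P1: Conversion <- Seasonality -> WebVisits
Condition 1 (no descendant of Conversion in the set): holds — descendants of Conversion are {WebVisits}; none are in {}.
Condition 2 (every backdoor path blocked by {}):
  P1: open — no interior node is in the conditioning set.
{} does not satisfy the backdoor criterion.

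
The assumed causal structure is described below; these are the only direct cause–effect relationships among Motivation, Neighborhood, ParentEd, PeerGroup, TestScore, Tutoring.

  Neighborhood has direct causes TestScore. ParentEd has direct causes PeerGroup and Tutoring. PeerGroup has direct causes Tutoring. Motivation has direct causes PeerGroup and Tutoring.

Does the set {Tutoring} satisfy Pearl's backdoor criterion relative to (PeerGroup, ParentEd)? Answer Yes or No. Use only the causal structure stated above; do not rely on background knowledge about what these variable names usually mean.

Yes

Backdoor paths from PeerGroup to ParentEd (paths whose first edge points into PeerGroup):
  P1: PeerGroup <- Tutoring -> ParentEd
Condition 1 (no descendant of PeerGroup in the set): holds — descendants of PeerGroup are {Motivation, ParentEd}; none are in {Tutoring}.
Condition 2 (every backdoor path blocked by {Tutoring}):
  P1: blocked at fork node Tutoring ∈ conditioning set.
{Tutoring} satisfies the backdoor criterion.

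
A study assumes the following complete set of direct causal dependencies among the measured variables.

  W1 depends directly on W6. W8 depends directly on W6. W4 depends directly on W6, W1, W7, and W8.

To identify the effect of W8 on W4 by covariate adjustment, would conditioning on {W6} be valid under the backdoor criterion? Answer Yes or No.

Yes

Backdoor paths from W8 to W4 (paths whose first edge points into W8):
  P1: W8 <- W6 -> W1 -> W4
  P2: W8 <- W6 -> W4
Condition 1 (no descendant of W8 in the set): holds — descendants of W8 are {W4}; none are in {W6}.
Condition 2 (every backdoor path blocked by {W6}):
  P1: blocked at fork node W6 ∈ conditioning set.
  P2: blocked at fork node W6 ∈ conditioning set.
{W6} satisfies the backdoor criterion.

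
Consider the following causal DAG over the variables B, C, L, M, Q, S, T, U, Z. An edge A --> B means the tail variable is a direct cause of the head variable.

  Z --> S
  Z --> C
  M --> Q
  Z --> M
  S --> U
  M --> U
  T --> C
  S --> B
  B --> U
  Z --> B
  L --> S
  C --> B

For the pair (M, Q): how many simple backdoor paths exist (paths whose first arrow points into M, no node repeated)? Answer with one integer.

0

A backdoor path from M to Q is any simple undirected path whose first edge points into M (i.e. leaves M via a parent).
Parents of M: {Z}.
No simple path from any parent of M reaches Q without revisiting M, so there are no backdoor paths.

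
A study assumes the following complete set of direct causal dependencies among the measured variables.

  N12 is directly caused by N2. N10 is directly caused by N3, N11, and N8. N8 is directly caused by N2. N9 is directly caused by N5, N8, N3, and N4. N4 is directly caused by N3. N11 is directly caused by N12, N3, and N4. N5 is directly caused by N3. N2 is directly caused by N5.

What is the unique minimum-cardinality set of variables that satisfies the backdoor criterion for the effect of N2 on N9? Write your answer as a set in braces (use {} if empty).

Variables eligible for adjustment (non-descendants of N2, excluding N2 and N9): {N3, N4, N5}.
Backdoor paths from N2 to N9:
  P1: N2 <- N5 <- N3 -> N4 -> N11 -> N10 <- N8 -> N9
  P2: N2 <- N5 <- N3 -> N4 -> N9
  P3: N2 <- N5 <- N3 -> N11 <- N4 -> N9
  P4: N2 <- N5 <- N3 -> N11 -> N10 <- N8 -> N9
  P5: N2 <- N5 <- N3 -> N9
  P6: N2 <- N5 <- N3 -> N10 <- N8 -> N9
  P7: N2 <- N5 <- N3 -> N10 <- N11 <- N4 -> N9
  P8: N2 <- N5 -> N9
The empty set is not sufficient: P2 (N2 <- N5 <- N3 -> N4 -> N9) has no collider blocking it and no conditioned non-collider, so it is open.
Try {N5}:
  P1: blocked at chain node N5 ∈ conditioning set.
  P2: blocked at chain node N5 ∈ conditioning set.
  P3: blocked at chain node N5 ∈ conditioning set.
  P4: blocked at chain node N5 ∈ conditioning set.
  P5: blocked at chain node N5 ∈ conditioning set.
  P6: blocked at chain node N5 ∈ conditioning set.
  P7: blocked at chain node N5 ∈ conditioning set.
  P8: blocked at fork node N5 ∈ conditioning set.
{N5} contains no descendant of N2 and blocks every backdoor path.
No other singleton works — e.g. {N3} leaves P8 open — so {N5} is the unique smallest valid adjustment set.

{N5}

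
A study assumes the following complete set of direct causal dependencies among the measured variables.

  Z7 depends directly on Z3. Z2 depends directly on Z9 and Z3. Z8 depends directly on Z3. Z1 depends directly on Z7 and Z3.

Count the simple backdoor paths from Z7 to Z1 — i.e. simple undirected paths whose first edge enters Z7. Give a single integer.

1

A backdoor path from Z7 to Z1 is any simple undirected path whose first edge points into Z7 (i.e. leaves Z7 via a parent).
Parents of Z7: {Z3}.
Enumerating:
  P1: Z7 <- Z3 -> Z1
That exhausts the simple backdoor paths. Count: 1.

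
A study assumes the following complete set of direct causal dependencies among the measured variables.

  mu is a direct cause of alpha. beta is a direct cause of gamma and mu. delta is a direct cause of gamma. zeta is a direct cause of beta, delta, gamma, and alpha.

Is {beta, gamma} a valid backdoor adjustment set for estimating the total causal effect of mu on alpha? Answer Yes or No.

Yes

Backdoor paths from mu to alpha (paths whose first edge points into mu):
  P1: mu <- beta <- zeta -> alpha
  P2: mu <- beta -> gamma <- zeta -> alpha
  P3: mu <- beta -> gamma <- delta <- zeta -> alpha
Condition 1 (no descendant of mu in the set): holds — descendants of mu are {alpha}; none are in {beta, gamma}.
Condition 2 (every backdoor path blocked by {beta, gamma}):
  P1: blocked at chain node beta ∈ conditioning set.
  P2: blocked at fork node beta ∈ conditioning set.
  P3: blocked at fork node beta ∈ conditioning set.
{beta, gamma} satisfies the backdoor criterion.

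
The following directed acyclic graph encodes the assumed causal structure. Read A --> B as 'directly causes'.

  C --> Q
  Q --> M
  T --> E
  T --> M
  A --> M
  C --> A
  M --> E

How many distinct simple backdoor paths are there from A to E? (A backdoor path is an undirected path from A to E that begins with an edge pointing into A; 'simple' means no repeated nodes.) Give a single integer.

2

A backdoor path from A to E is any simple undirected path whose first edge points into A (i.e. leaves A via a parent).
Parents of A: {C}.
Enumerating:
  P1: A <- C -> Q -> M <- T -> E
  P2: A <- C -> Q -> M -> E
That exhausts the simple backdoor paths. Count: 2.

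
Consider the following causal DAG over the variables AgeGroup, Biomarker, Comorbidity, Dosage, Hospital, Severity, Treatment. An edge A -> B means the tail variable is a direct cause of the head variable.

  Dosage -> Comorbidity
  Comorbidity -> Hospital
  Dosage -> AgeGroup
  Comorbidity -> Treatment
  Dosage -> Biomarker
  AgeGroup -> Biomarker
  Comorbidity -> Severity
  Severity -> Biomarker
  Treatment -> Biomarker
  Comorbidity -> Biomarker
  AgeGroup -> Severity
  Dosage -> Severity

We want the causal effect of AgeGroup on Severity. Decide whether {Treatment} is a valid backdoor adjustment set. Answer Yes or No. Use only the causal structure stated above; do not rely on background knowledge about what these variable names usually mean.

Backdoor paths from AgeGroup to Severity (paths whose first edge points into AgeGroup):
  P1: AgeGroup <- Dosage -> Comorbidity -> Treatment -> Biomarker <- Severity
  P2: AgeGroup <- Dosage -> Comorbidity -> Severity
  P3: AgeGroup <- Dosage -> Comorbidity -> Biomarker <- Severity
  P4: AgeGroup <- Dosage -> Severity
  P5: AgeGroup <- Dosage -> Biomarker <- Comorbidity -> Severity
  P6: AgeGroup <- Dosage -> Biomarker <- Treatment <- Comorbidity -> Severity
  P7: AgeGroup <- Dosage -> Biomarker <- Severity
Condition 1 (no descendant of AgeGroup in the set): holds — descendants of AgeGroup are {Biomarker, Severity}; none are in {Treatment}.
Condition 2 (every backdoor path blocked by {Treatment}):
  P1: blocked at chain node Treatment ∈ conditioning set.
  P2: open — no interior node is in the conditioning set.
  P3: blocked at collider Biomarker (neither it nor any descendant is in the conditioning set).
  P4: open — no interior node is in the conditioning set.
  P5: blocked at collider Biomarker (neither it nor any descendant is in the conditioning set).
  P6: blocked at collider Biomarker (neither it nor any descendant is in the conditioning set).
  P7: blocked at collider Biomarker (neither it nor any descendant is in the conditioning set).
{Treatment} does not satisfy the backdoor criterion.

No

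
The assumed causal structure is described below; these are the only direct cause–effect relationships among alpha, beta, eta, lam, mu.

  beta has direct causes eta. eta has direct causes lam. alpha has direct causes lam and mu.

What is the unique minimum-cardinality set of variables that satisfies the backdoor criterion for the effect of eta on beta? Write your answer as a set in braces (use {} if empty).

{}

Variables eligible for adjustment (non-descendants of eta, excluding eta and beta): {alpha, lam, mu}.
Backdoor paths from eta to beta:
  (none)
With no backdoor paths the empty set already satisfies the criterion, and it is trivially minimal.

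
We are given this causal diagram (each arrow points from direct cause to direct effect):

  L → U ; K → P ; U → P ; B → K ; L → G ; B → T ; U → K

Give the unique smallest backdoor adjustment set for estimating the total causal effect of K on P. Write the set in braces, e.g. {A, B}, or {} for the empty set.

Variables eligible for adjustment (non-descendants of K, excluding K and P): {B, G, L, T, U}.
Backdoor paths from K to P:
  P1: K <- U -> P
The empty set is not sufficient: P1 (K <- U -> P) has no collider blocking it and no conditioned non-collider, so it is open.
Try {U}:
  P1: blocked at fork node U ∈ conditioning set.
{U} contains no descendant of K and blocks every backdoor path.
No other singleton works — e.g. {L} leaves P1 open — so {U} is the unique smallest valid adjustment set.

{U}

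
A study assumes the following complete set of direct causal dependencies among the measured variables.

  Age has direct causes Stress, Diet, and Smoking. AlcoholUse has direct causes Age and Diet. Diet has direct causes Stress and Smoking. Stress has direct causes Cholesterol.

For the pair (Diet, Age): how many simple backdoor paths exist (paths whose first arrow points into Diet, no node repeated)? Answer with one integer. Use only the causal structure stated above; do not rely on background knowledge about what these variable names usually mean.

2

A backdoor path from Diet to Age is any simple undirected path whose first edge points into Diet (i.e. leaves Diet via a parent).
Parents of Diet: {Smoking, Stress}.
Enumerating:
  P1: Diet <- Smoking -> Age
  P2: Diet <- Stress -> Age
That exhausts the simple backdoor paths. Count: 2.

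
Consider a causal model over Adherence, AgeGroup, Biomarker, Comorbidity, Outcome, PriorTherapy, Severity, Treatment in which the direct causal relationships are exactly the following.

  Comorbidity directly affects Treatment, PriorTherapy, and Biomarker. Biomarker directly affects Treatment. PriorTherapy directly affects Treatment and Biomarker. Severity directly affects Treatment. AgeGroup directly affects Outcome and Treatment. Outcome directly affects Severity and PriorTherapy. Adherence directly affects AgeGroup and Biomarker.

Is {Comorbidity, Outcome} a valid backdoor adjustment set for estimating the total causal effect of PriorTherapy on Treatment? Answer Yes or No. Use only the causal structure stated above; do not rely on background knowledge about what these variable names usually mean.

Yes

Backdoor paths from PriorTherapy to Treatment (paths whose first edge points into PriorTherapy):
  P1: PriorTherapy <- Outcome <- AgeGroup <- Adherence -> Biomarker <- Comorbidity -> Treatment
  P2: PriorTherapy <- Outcome <- AgeGroup <- Adherence -> Biomarker -> Treatment
  P3: PriorTherapy <- Outcome <- AgeGroup -> Treatment
  P4: PriorTherapy <- Outcome -> Severity -> Treatment
  P5: PriorTherapy <- Comorbidity -> Biomarker <- Adherence -> AgeGroup -> Outcome -> Severity -> Treatment
  P6: PriorTherapy <- Comorbidity -> Biomarker <- Adherence -> AgeGroup -> Treatment
  P7: PriorTherapy <- Comorbidity -> Biomarker -> Treatment
  P8: PriorTherapy <- Comorbidity -> Treatment
Condition 1 (no descendant of PriorTherapy in the set): holds — descendants of PriorTherapy are {Biomarker, Treatment}; none are in {Comorbidity, Outcome}.
Condition 2 (every backdoor path blocked by {Comorbidity, Outcome}):
  P1: blocked at chain node Outcome ∈ conditioning set.
  P2: blocked at chain node Outcome ∈ conditioning set.
  P3: blocked at chain node Outcome ∈ conditioning set.
  P4: blocked at fork node Outcome ∈ conditioning set.
  P5: blocked at fork node Comorbidity ∈ conditioning set.
  P6: blocked at fork node Comorbidity ∈ conditioning set.
  P7: blocked at fork node Comorbidity ∈ conditioning set.
  P8: blocked at fork node Comorbidity ∈ conditioning set.
{Comorbidity, Outcome} satisfies the backdoor criterion.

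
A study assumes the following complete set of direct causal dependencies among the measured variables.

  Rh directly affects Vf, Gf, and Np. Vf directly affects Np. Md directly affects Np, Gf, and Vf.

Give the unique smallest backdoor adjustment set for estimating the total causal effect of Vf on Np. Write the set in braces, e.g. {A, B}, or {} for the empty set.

Variables eligible for adjustment (non-descendants of Vf, excluding Vf and Np): {Gf, Md, Rh}.
Backdoor paths from Vf to Np:
  P1: Vf <- Md -> Np
  P2: Vf <- Md -> Gf <- Rh -> Np
  P3: Vf <- Rh -> Np
  P4: Vf <- Rh -> Gf <- Md -> Np
The empty set is not sufficient: P1 (Vf <- Md -> Np) has no collider blocking it and no conditioned non-collider, so it is open.
Try {Md, Rh}:
  P1: blocked at fork node Md ∈ conditioning set.
  P2: blocked at fork node Md ∈ conditioning set.
  P3: blocked at fork node Rh ∈ conditioning set.
  P4: blocked at fork node Rh ∈ conditioning set.
{Md, Rh} contains no descendant of Vf and blocks every backdoor path.
Every element of {Md, Rh} is needed (dropping Md leaves P1 open; dropping Rh leaves P3 open), so no proper subset is valid.
Among all size-2 subsets of the eligible variables, only {Md, Rh} blocks every backdoor path, so it is the unique smallest valid adjustment set.

{Md, Rh}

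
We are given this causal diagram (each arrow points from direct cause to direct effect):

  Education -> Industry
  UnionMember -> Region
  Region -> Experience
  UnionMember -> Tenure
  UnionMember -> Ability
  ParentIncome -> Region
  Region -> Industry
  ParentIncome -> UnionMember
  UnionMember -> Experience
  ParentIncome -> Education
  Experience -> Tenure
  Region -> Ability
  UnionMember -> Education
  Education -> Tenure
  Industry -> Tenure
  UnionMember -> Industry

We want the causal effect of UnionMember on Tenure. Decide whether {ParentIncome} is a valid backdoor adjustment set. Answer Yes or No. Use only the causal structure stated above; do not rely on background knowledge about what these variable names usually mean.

Yes

Backdoor paths from UnionMember to Tenure (paths whose first edge points into UnionMember):
  P1: UnionMember <- ParentIncome -> Region -> Experience -> Tenure
  P2: UnionMember <- ParentIncome -> Region -> Industry <- Education -> Tenure
  P3: UnionMember <- ParentIncome -> Region -> Industry -> Tenure
  P4: UnionMember <- ParentIncome -> Education -> Industry <- Region -> Experience -> Tenure
  P5: UnionMember <- ParentIncome -> Education -> Industry -> Tenure
  P6: UnionMember <- ParentIncome -> Education -> Tenure
Condition 1 (no descendant of UnionMember in the set): holds — descendants of UnionMember are {Ability, Education, Experience, Industry, Region, Tenure}; none are in {ParentIncome}.
Condition 2 (every backdoor path blocked by {ParentIncome}):
  P1: blocked at fork node ParentIncome ∈ conditioning set.
  P2: blocked at fork node ParentIncome ∈ conditioning set.
  P3: blocked at fork node ParentIncome ∈ conditioning set.
  P4: blocked at fork node ParentIncome ∈ conditioning set.
  P5: blocked at fork node ParentIncome ∈ conditioning set.
  P6: blocked at fork node ParentIncome ∈ conditioning set.
{ParentIncome} satisfies the backdoor criterion.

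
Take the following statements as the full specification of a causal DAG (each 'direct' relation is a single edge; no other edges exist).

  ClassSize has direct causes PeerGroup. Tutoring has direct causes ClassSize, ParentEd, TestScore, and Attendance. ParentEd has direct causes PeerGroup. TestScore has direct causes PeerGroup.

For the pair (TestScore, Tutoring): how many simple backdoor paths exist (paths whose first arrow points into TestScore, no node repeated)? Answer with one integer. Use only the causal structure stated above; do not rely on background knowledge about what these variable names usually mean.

A backdoor path from TestScore to Tutoring is any simple undirected path whose first edge points into TestScore (i.e. leaves TestScore via a parent).
Parents of TestScore: {PeerGroup}.
Enumerating:
  P1: TestScore <- PeerGroup -> ParentEd -> Tutoring
  P2: TestScore <- PeerGroup -> ClassSize -> Tutoring
That exhausts the simple backdoor paths. Count: 2.

2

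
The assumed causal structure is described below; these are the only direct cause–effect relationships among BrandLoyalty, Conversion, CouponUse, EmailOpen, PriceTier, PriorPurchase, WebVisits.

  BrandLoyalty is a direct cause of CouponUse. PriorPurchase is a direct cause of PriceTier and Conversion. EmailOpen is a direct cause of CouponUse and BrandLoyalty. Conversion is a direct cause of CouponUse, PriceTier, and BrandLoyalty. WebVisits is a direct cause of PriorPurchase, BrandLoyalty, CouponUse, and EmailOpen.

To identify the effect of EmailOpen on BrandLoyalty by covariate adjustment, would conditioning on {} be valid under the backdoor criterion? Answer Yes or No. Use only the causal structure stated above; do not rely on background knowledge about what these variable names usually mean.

Backdoor paths from EmailOpen to BrandLoyalty (paths whose first edge points into EmailOpen):
  P1: EmailOpen <- WebVisits -> PriorPurchase -> Conversion -> BrandLoyalty
  P2: EmailOpen <- WebVisits -> PriorPurchase -> Conversion -> CouponUse <- BrandLoyalty
  P3: EmailOpen <- WebVisits -> PriorPurchase -> PriceTier <- Conversion -> BrandLoyalty
  P4: EmailOpen <- WebVisits -> PriorPurchase -> PriceTier <- Conversion -> CouponUse <- BrandLoyalty
  P5: EmailOpen <- WebVisits -> BrandLoyalty
  P6: EmailOpen <- WebVisits -> CouponUse <- Conversion -> BrandLoyalty
  P7: EmailOpen <- WebVisits -> CouponUse <- BrandLoyalty
Condition 1 (no descendant of EmailOpen in the set): holds — descendants of EmailOpen are {BrandLoyalty, CouponUse}; none are in {}.
Condition 2 (every backdoor path blocked by {}):
  P1: open — no interior node is in the conditioning set.
  P2: blocked at collider CouponUse (neither it nor any descendant is in the conditioning set).
  P3: blocked at collider PriceTier (neither it nor any descendant is in the conditioning set).
  P4: blocked at collider PriceTier (neither it nor any descendant is in the conditioning set).
  P5: open — no interior node is in the conditioning set.
  P6: blocked at collider CouponUse (neither it nor any descendant is in the conditioning set).
  P7: blocked at collider CouponUse (neither it nor any descendant is in the conditioning set).
{} does not satisfy the backdoor criterion.

No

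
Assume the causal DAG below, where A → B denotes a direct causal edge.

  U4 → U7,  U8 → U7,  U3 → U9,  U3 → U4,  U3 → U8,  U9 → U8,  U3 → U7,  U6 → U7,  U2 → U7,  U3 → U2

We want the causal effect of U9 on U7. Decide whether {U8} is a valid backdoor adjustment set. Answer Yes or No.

Backdoor paths from U9 to U7 (paths whose first edge points into U9):
  P1: U9 <- U3 -> U4 -> U7
  P2: U9 <- U3 -> U8 -> U7
  P3: U9 <- U3 -> U2 -> U7
  P4: U9 <- U3 -> U7
Condition 1 (no descendant of U9 in the set): FAILS — U8 is a descendant of U9.
Condition 2 (every backdoor path blocked by {U8}):
  P1: open — no interior node is in the conditioning set.
  P2: blocked at chain node U8 ∈ conditioning set.
  P3: open — no interior node is in the conditioning set.
  P4: open — no interior node is in the conditioning set.
{U8} does not satisfy the backdoor criterion.

No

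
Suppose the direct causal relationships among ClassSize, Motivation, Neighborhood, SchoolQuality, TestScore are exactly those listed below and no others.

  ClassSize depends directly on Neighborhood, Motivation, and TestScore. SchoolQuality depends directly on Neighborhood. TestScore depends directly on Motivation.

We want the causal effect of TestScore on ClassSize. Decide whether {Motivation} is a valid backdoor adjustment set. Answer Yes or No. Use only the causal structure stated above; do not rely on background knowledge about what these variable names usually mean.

Yes

Backdoor paths from TestScore to ClassSize (paths whose first edge points into TestScore):
  P1: TestScore <- Motivation -> ClassSize
Condition 1 (no descendant of TestScore in the set): holds — descendants of TestScore are {ClassSize}; none are in {Motivation}.
Condition 2 (every backdoor path blocked by {Motivation}):
  P1: blocked at fork node Motivation ∈ conditioning set.
{Motivation} satisfies the backdoor criterion.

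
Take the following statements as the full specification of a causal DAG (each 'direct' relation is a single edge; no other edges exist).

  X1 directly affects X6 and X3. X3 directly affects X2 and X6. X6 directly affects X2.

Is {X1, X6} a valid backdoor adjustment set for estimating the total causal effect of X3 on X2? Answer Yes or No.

Backdoor paths from X3 to X2 (paths whose first edge points into X3):
  P1: X3 <- X1 -> X6 -> X2
Condition 1 (no descendant of X3 in the set): FAILS — X6 is a descendant of X3.
Condition 2 (every backdoor path blocked by {X1, X6}):
  P1: blocked at fork node X1 ∈ conditioning set.
{X1, X6} does not satisfy the backdoor criterion.

No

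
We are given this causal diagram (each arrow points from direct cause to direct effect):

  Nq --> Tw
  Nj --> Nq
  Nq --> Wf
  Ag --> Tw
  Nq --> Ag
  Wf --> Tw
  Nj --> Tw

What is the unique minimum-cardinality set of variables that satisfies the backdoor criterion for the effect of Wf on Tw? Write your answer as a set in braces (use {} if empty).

Variables eligible for adjustment (non-descendants of Wf, excluding Wf and Tw): {Ag, Nj, Nq}.
Backdoor paths from Wf to Tw:
  P1: Wf <- Nq <- Nj -> Tw
  P2: Wf <- Nq -> Ag -> Tw
  P3: Wf <- Nq -> Tw
The empty set is not sufficient: P1 (Wf <- Nq <- Nj -> Tw) has no collider blocking it and no conditioned non-collider, so it is open.
Try {Nq}:
  P1: blocked at chain node Nq ∈ conditioning set.
  P2: blocked at fork node Nq ∈ conditioning set.
  P3: blocked at fork node Nq ∈ conditioning set.
{Nq} contains no descendant of Wf and blocks every backdoor path.
No other singleton works — e.g. {Nj} leaves P2 open — so {Nq} is the unique smallest valid adjustment set.

{Nq}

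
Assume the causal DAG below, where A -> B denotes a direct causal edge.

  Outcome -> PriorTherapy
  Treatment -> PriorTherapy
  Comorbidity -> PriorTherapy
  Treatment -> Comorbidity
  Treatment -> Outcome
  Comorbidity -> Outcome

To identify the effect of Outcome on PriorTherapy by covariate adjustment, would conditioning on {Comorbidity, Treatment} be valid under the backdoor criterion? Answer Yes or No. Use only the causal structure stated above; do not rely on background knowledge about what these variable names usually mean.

Backdoor paths from Outcome to PriorTherapy (paths whose first edge points into Outcome):
  P1: Outcome <- Treatment -> Comorbidity -> PriorTherapy
  P2: Outcome <- Treatment -> PriorTherapy
  P3: Outcome <- Comorbidity <- Treatment -> PriorTherapy
  P4: Outcome <- Comorbidity -> PriorTherapy
Condition 1 (no descendant of Outcome in the set): holds — descendants of Outcome are {PriorTherapy}; none are in {Comorbidity, Treatment}.
Condition 2 (every backdoor path blocked by {Comorbidity, Treatment}):
  P1: blocked at fork node Treatment ∈ conditioning set.
  P2: blocked at fork node Treatment ∈ conditioning set.
  P3: blocked at chain node Comorbidity ∈ conditioning set.
  P4: blocked at fork node Comorbidity ∈ conditioning set.
{Comorbidity, Treatment} satisfies the backdoor criterion.

Yes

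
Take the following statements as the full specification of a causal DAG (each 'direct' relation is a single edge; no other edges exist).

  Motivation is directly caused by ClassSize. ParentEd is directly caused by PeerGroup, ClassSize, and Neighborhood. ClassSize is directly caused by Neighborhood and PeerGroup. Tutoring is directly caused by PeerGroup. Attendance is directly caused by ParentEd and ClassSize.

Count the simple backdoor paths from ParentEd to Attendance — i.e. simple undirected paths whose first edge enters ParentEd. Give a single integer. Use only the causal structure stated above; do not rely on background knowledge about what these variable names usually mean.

A backdoor path from ParentEd to Attendance is any simple undirected path whose first edge points into ParentEd (i.e. leaves ParentEd via a parent).
Parents of ParentEd: {ClassSize, Neighborhood, PeerGroup}.
Enumerating:
  P1: ParentEd <- Neighborhood -> ClassSize -> Attendance
  P2: ParentEd <- PeerGroup -> ClassSize -> Attendance
  P3: ParentEd <- ClassSize -> Attendance
That exhausts the simple backdoor paths. Count: 3.

3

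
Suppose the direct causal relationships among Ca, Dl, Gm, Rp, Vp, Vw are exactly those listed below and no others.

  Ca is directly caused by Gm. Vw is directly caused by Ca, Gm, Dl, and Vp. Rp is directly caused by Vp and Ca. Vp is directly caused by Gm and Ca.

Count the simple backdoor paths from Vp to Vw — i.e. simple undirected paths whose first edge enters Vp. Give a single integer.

4

A backdoor path from Vp to Vw is any simple undirected path whose first edge points into Vp (i.e. leaves Vp via a parent).
Parents of Vp: {Ca, Gm}.
Enumerating:
  P1: Vp <- Gm -> Ca -> Vw
  P2: Vp <- Gm -> Vw
  P3: Vp <- Ca <- Gm -> Vw
  P4: Vp <- Ca -> Vw
That exhausts the simple backdoor paths. Count: 4.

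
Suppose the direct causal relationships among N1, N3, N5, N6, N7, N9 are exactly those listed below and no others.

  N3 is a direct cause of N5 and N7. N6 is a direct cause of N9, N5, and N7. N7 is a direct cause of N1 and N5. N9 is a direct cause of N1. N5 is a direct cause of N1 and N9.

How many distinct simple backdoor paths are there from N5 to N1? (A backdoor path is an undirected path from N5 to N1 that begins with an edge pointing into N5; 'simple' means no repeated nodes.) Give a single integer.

A backdoor path from N5 to N1 is any simple undirected path whose first edge points into N5 (i.e. leaves N5 via a parent).
Parents of N5: {N3, N6, N7}.
Enumerating:
  P1: N5 <- N6 -> N7 -> N1
  P2: N5 <- N6 -> N9 -> N1
  P3: N5 <- N3 -> N7 <- N6 -> N9 -> N1
  P4: N5 <- N3 -> N7 -> N1
  P5: N5 <- N7 <- N6 -> N9 -> N1
  P6: N5 <- N7 -> N1
That exhausts the simple backdoor paths. Count: 6.

6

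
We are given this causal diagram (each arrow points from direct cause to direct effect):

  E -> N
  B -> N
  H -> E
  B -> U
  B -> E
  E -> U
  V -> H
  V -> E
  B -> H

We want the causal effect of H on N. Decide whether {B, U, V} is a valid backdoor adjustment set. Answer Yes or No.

Backdoor paths from H to N (paths whose first edge points into H):
  P1: H <- B -> E -> N
  P2: H <- B -> U <- E -> N
  P3: H <- B -> N
  P4: H <- V -> E <- B -> N
  P5: H <- V -> E -> U <- B -> N
  P6: H <- V -> E -> N
Condition 1 (no descendant of H in the set): FAILS — U is a descendant of H.
Condition 2 (every backdoor path blocked by {B, U, V}):
  P1: blocked at fork node B ∈ conditioning set.
  P2: blocked at fork node B ∈ conditioning set.
  P3: blocked at fork node B ∈ conditioning set.
  P4: blocked at fork node V ∈ conditioning set.
  P5: blocked at fork node V ∈ conditioning set.
  P6: blocked at fork node V ∈ conditioning set.
{B, U, V} does not satisfy the backdoor criterion.

No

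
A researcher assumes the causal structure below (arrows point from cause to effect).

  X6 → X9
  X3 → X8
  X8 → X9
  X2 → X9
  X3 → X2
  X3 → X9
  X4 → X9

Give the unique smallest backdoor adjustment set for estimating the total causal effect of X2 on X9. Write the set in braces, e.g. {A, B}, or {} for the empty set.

Variables eligible for adjustment (non-descendants of X2, excluding X2 and X9): {X3, X4, X6, X8}.
Backdoor paths from X2 to X9:
  P1: X2 <- X3 -> X8 -> X9
  P2: X2 <- X3 -> X9
The empty set is not sufficient: P1 (X2 <- X3 -> X8 -> X9) has no collider blocking it and no conditioned non-collider, so it is open.
Try {X3}:
  P1: blocked at fork node X3 ∈ conditioning set.
  P2: blocked at fork node X3 ∈ conditioning set.
{X3} contains no descendant of X2 and blocks every backdoor path.
No other singleton works — e.g. {X6} leaves P1 open — so {X3} is the unique smallest valid adjustment set.

{X3}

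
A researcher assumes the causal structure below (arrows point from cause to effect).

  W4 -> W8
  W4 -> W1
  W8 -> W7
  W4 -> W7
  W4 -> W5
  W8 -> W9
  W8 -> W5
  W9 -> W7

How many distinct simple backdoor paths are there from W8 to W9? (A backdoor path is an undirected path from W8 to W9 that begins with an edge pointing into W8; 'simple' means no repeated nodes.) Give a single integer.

A backdoor path from W8 to W9 is any simple undirected path whose first edge points into W8 (i.e. leaves W8 via a parent).
Parents of W8: {W4}.
Enumerating:
  P1: W8 <- W4 -> W7 <- W9
That exhausts the simple backdoor paths. Count: 1.

1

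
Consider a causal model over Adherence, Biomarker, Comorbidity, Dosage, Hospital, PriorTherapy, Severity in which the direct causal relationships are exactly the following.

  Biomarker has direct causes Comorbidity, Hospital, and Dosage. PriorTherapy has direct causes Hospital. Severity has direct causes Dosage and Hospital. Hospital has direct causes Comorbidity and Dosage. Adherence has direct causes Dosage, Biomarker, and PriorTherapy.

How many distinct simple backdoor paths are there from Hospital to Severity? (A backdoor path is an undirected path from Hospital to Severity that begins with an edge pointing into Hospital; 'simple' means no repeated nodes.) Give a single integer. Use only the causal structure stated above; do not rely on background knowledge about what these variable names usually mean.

3

A backdoor path from Hospital to Severity is any simple undirected path whose first edge points into Hospital (i.e. leaves Hospital via a parent).
Parents of Hospital: {Comorbidity, Dosage}.
Enumerating:
  P1: Hospital <- Comorbidity -> Biomarker <- Dosage -> Severity
  P2: Hospital <- Comorbidity -> Biomarker -> Adherence <- Dosage -> Severity
  P3: Hospital <- Dosage -> Severity
That exhausts the simple backdoor paths. Count: 3.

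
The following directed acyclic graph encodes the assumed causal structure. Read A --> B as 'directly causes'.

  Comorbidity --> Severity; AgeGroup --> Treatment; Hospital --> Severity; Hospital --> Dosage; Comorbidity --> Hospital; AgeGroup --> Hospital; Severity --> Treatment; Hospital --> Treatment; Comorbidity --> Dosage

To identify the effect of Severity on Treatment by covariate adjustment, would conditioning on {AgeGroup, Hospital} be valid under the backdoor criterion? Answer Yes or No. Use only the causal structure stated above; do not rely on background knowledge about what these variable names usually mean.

Backdoor paths from Severity to Treatment (paths whose first edge points into Severity):
  P1: Severity <- Comorbidity -> Hospital <- AgeGroup -> Treatment
  P2: Severity <- Comorbidity -> Hospital -> Treatment
  P3: Severity <- Comorbidity -> Dosage <- Hospital <- AgeGroup -> Treatment
  P4: Severity <- Comorbidity -> Dosage <- Hospital -> Treatment
  P5: Severity <- Hospital <- AgeGroup -> Treatment
  P6: Severity <- Hospital -> Treatment
Condition 1 (no descendant of Severity in the set): holds — descendants of Severity are {Treatment}; none are in {AgeGroup, Hospital}.
Condition 2 (every backdoor path blocked by {AgeGroup, Hospital}):
  P1: blocked at fork node AgeGroup ∈ conditioning set.
  P2: blocked at chain node Hospital ∈ conditioning set.
  P3: blocked at collider Dosage (neither it nor any descendant is in the conditioning set).
  P4: blocked at collider Dosage (neither it nor any descendant is in the conditioning set).
  P5: blocked at chain node Hospital ∈ conditioning set.
  P6: blocked at fork node Hospital ∈ conditioning set.
{AgeGroup, Hospital} satisfies the backdoor criterion.

Yes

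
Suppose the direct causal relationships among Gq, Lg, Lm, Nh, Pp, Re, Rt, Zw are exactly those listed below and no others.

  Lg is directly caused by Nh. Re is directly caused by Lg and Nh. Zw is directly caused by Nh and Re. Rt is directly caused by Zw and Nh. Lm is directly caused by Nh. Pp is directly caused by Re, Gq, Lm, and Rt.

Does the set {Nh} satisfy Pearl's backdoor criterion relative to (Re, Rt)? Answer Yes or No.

Yes

Backdoor paths from Re to Rt (paths whose first edge points into Re):
  P1: Re <- Nh -> Lm -> Pp <- Rt
  P2: Re <- Nh -> Zw -> Rt
  P3: Re <- Nh -> Rt
  P4: Re <- Lg <- Nh -> Lm -> Pp <- Rt
  P5: Re <- Lg <- Nh -> Zw -> Rt
  P6: Re <- Lg <- Nh -> Rt
Condition 1 (no descendant of Re in the set): holds — descendants of Re are {Pp, Rt, Zw}; none are in {Nh}.
Condition 2 (every backdoor path blocked by {Nh}):
  P1: blocked at fork node Nh ∈ conditioning set.
  P2: blocked at fork node Nh ∈ conditioning set.
  P3: blocked at fork node Nh ∈ conditioning set.
  P4: blocked at fork node Nh ∈ conditioning set.
  P5: blocked at fork node Nh ∈ conditioning set.
  P6: blocked at fork node Nh ∈ conditioning set.
{Nh} satisfies the backdoor criterion.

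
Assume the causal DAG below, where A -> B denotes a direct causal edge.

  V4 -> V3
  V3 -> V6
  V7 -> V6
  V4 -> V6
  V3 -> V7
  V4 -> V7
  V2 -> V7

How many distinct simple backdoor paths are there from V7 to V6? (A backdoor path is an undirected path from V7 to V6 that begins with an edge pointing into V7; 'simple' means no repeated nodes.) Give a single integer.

A backdoor path from V7 to V6 is any simple undirected path whose first edge points into V7 (i.e. leaves V7 via a parent).
Parents of V7: {V2, V3, V4}.
Enumerating:
  P1: V7 <- V4 -> V3 -> V6
  P2: V7 <- V4 -> V6
  P3: V7 <- V3 <- V4 -> V6
  P4: V7 <- V3 -> V6
That exhausts the simple backdoor paths. Count: 4.

4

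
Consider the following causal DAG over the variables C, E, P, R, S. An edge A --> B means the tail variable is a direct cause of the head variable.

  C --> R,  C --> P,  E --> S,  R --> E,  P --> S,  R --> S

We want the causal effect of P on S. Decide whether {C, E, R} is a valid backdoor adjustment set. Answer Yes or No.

Yes

Backdoor paths from P to S (paths whose first edge points into P):
  P1: P <- C -> R -> E -> S
  P2: P <- C -> R -> S
Condition 1 (no descendant of P in the set): holds — descendants of P are {S}; none are in {C, E, R}.
Condition 2 (every backdoor path blocked by {C, E, R}):
  P1: blocked at fork node C ∈ conditioning set.
  P2: blocked at fork node C ∈ conditioning set.
{C, E, R} satisfies the backdoor criterion.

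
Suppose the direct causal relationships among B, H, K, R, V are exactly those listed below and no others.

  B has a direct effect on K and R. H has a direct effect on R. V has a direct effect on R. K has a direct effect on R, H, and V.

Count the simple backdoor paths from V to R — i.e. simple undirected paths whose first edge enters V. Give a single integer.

A backdoor path from V to R is any simple undirected path whose first edge points into V (i.e. leaves V via a parent).
Parents of V: {K}.
Enumerating:
  P1: V <- K <- B -> R
  P2: V <- K -> H -> R
  P3: V <- K -> R
That exhausts the simple backdoor paths. Count: 3.

3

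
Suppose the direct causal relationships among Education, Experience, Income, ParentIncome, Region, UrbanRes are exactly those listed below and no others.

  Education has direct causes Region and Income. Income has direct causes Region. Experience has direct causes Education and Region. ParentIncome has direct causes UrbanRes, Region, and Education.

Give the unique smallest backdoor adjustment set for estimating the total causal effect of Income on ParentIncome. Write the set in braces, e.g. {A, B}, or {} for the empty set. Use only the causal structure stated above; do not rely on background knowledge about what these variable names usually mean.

{Region}

Variables eligible for adjustment (non-descendants of Income, excluding Income and ParentIncome): {Region, UrbanRes}.
Backdoor paths from Income to ParentIncome:
  P1: Income <- Region -> Education -> ParentIncome
  P2: Income <- Region -> ParentIncome
  P3: Income <- Region -> Experience <- Education -> ParentIncome
The empty set is not sufficient: P1 (Income <- Region -> Education -> ParentIncome) has no collider blocking it and no conditioned non-collider, so it is open.
Try {Region}:
  P1: blocked at fork node Region ∈ conditioning set.
  P2: blocked at fork node Region ∈ conditioning set.
  P3: blocked at fork node Region ∈ conditioning set.
{Region} contains no descendant of Income and blocks every backdoor path.
No other singleton works — e.g. {UrbanRes} leaves P1 open — so {Region} is the unique smallest valid adjustment set.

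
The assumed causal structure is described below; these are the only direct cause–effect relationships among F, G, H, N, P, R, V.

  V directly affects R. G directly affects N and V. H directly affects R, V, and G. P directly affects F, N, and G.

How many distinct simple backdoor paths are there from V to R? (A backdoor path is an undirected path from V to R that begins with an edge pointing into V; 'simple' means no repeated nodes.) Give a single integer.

A backdoor path from V to R is any simple undirected path whose first edge points into V (i.e. leaves V via a parent).
Parents of V: {G, H}.
Enumerating:
  P1: V <- H -> R
  P2: V <- G <- H -> R
That exhausts the simple backdoor paths. Count: 2.

2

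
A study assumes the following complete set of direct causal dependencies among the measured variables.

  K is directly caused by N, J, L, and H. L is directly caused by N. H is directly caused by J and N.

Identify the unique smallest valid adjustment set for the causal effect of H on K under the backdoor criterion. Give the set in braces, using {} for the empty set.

Variables eligible for adjustment (non-descendants of H, excluding H and K): {J, L, N}.
Backdoor paths from H to K:
  P1: H <- N -> L -> K
  P2: H <- N -> K
  P3: H <- J -> K
The empty set is not sufficient: P1 (H <- N -> L -> K) has no collider blocking it and no conditioned non-collider, so it is open.
Try {J, N}:
  P1: blocked at fork node N ∈ conditioning set.
  P2: blocked at fork node N ∈ conditioning set.
  P3: blocked at fork node J ∈ conditioning set.
{J, N} contains no descendant of H and blocks every backdoor path.
Every element of {J, N} is needed (dropping J leaves P3 open; dropping N leaves P1 open), so no proper subset is valid.
Among all size-2 subsets of the eligible variables, only {J, N} blocks every backdoor path, so it is the unique smallest valid adjustment set.

{J, N}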